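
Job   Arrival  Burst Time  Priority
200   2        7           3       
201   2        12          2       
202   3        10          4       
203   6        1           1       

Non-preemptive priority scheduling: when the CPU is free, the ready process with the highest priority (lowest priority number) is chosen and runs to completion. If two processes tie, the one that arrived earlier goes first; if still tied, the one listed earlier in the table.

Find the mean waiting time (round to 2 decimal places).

Gantt: | idle 0-2 | 201 2-14 | 203 14-15 | 200 15-22 | 202 22-32 |
Completion: 200=22  201=14  202=32  203=15
Turnaround (C−A): 200=20  201=12  202=29  203=9
Waiting times: 200=13, 201=0, 202=19, 203=8
Average waiting = (13+0+19+8) / 4 = 40/4 = 10.00

10.00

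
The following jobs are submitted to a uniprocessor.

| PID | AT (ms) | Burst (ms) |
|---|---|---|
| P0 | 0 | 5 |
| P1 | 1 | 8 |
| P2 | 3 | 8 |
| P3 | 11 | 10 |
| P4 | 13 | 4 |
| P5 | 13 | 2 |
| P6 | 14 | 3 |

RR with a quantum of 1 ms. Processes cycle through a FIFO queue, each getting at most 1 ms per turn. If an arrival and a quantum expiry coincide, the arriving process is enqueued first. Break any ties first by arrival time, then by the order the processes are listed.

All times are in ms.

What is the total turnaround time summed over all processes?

Gantt: | P0 0-1 | P1 1-2 | P0 2-3 | P1 3-4 | P2 4-5 | P0 5-6 | P1 6-7 | P2 7-8 | P0 8-9 | P1 9-10 | P2 10-11 | P0 11-12 | P1 12-13 | P3 13-14 | P2 14-15 | P4 15-16 | P5 16-17 | P1 17-18 | P6 18-19 | P3 19-20 | P2 20-21 | P4 21-22 | P5 22-23 | P1 23-24 | P6 24-25 | P3 25-26 | P2 26-27 | P4 27-28 | P1 28-29 | P6 29-30 | P3 30-31 | P2 31-32 | P4 32-33 | P3 33-34 | P2 34-35 | P3 35-40 |
Completion: P0=12  P1=29  P2=35  P3=40  P4=33  P5=23  P6=30
Turnaround = completion − arrival: P0=12, P1=28, P2=32, P3=29, P4=20, P5=10, P6=16
Total turnaround = 12 + 28 + 32 + 29 + 20 + 10 + 16 = 147

147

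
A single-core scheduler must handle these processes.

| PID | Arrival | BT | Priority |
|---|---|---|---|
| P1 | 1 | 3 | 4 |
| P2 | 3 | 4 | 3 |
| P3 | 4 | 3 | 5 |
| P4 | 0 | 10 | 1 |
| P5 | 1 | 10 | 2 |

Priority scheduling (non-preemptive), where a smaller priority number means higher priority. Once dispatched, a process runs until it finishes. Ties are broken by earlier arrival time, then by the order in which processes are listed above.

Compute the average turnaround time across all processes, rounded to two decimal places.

20.40

Schedule: | P4 0-10 | P5 10-20 | P2 20-24 | P1 24-27 | P3 27-30 |
Completion: P1=27  P2=24  P3=30  P4=10  P5=20
Turnaround (C−A): P1=26  P2=21  P3=26  P4=10  P5=19
Turnaround times: P1=26, P2=21, P3=26, P4=10, P5=19
Average turnaround = (26+21+26+10+19) / 5 = 102/5 = 20.40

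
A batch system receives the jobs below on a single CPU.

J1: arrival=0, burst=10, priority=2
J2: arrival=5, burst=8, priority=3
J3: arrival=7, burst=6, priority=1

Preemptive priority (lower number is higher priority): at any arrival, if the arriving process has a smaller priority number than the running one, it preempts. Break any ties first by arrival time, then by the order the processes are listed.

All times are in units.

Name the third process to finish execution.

J2

Gantt: | J1 0-7 | J3 7-13 | J1 13-16 | J2 16-24 |
Completion: J1=16  J2=24  J3=13
Turnaround (C−A): J1=16  J2=19  J3=6
Finish order: J3 → J1 → J2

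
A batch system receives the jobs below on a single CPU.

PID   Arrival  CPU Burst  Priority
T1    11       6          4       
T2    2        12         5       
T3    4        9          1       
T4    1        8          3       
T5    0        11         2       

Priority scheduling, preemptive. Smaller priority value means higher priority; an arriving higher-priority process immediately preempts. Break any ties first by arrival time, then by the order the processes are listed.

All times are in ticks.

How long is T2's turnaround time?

44

Timeline: | T5 0-4 | T3 4-13 | T5 13-20 | T4 20-28 | T1 28-34 | T2 34-46 |
Completion: T1=34  T2=46  T3=13  T4=28  T5=20
Turnaround (C−A): T1=23  T2=44  T3=9  T4=27  T5=20
Turnaround(T2) = completion − arrival = 46 − 2 = 44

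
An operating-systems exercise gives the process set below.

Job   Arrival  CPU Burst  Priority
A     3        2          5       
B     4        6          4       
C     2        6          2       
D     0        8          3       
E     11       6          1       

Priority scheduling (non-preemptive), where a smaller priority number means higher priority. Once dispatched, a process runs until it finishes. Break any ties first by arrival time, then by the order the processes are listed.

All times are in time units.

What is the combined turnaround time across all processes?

76

Schedule: | D 0-8 | C 8-14 | E 14-20 | B 20-26 | A 26-28 |
Completion: A=28  B=26  C=14  D=8  E=20
Turnaround = completion − arrival: A=25, B=22, C=12, D=8, E=9
Total turnaround = 25 + 22 + 12 + 8 + 9 = 76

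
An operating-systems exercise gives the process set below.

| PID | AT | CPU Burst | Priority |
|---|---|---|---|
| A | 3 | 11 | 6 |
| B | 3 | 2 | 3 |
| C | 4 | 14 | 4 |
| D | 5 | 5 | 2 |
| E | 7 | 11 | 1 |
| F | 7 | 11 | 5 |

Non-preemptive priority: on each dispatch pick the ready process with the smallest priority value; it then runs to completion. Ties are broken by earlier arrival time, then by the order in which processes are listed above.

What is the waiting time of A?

Gantt: | idle 0-3 | B 3-5 | D 5-10 | E 10-21 | C 21-35 | F 35-46 | A 46-57 |
Completion: A=57  B=5  C=35  D=10  E=21  F=46
Turnaround (C−A): A=54  B=2  C=31  D=5  E=14  F=39
Waiting(A) = turnaround − burst = 54 − 11 = 43

43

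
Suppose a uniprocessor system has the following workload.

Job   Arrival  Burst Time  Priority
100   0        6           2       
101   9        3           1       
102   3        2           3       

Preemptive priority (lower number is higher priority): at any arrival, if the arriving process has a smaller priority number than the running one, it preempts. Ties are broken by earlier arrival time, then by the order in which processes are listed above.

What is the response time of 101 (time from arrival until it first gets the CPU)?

0

Schedule: | 100 0-6 | 102 6-8 | idle 8-9 | 101 9-12 |
Completion: 100=6  101=12  102=8
Turnaround (C−A): 100=6  101=3  102=5
Response(101) = first start − arrival = 9 − 9 = 0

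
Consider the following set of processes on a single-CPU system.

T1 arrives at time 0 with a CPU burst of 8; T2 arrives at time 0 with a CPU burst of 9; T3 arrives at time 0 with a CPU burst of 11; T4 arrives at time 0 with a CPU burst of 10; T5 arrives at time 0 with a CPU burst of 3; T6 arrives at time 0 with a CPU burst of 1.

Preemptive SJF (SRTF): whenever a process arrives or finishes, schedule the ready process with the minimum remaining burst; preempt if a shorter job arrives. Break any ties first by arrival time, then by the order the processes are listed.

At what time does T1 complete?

12

Timeline: | T6 0-1 | T5 1-4 | T1 4-12 | T2 12-21 | T4 21-31 | T3 31-42 |
Completion: T1=12  T2=21  T3=42  T4=31  T5=4  T6=1
Turnaround (C−A): T1=12  T2=21  T3=42  T4=31  T5=4  T6=1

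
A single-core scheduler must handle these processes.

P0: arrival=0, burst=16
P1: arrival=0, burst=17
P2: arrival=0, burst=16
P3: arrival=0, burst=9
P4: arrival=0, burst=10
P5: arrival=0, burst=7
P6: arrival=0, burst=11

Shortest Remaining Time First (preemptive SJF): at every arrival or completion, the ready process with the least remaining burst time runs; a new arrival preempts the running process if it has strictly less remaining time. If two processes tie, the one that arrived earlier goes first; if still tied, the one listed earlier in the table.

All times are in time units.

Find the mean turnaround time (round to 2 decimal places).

42.00

Gantt: | P5 0-7 | P3 7-16 | P4 16-26 | P6 26-37 | P0 37-53 | P2 53-69 | P1 69-86 |
Completion: P0=53  P1=86  P2=69  P3=16  P4=26  P5=7  P6=37
Turnaround (C−A): P0=53  P1=86  P2=69  P3=16  P4=26  P5=7  P6=37
Turnaround times: P0=53, P1=86, P2=69, P3=16, P4=26, P5=7, P6=37
Average turnaround = (53+86+69+16+26+7+37) / 7 = 294/7 = 42.00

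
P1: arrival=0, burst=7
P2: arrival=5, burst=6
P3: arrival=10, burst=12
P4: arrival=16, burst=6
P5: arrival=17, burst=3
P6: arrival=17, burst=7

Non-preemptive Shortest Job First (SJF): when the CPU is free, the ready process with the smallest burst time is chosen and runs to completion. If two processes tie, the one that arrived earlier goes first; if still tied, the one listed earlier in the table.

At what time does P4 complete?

Gantt: | P1 0-7 | P2 7-13 | P3 13-25 | P5 25-28 | P4 28-34 | P6 34-41 |
Completion: P1=7  P2=13  P3=25  P4=34  P5=28  P6=41
Turnaround (C−A): P1=7  P2=8  P3=15  P4=18  P5=11  P6=24

34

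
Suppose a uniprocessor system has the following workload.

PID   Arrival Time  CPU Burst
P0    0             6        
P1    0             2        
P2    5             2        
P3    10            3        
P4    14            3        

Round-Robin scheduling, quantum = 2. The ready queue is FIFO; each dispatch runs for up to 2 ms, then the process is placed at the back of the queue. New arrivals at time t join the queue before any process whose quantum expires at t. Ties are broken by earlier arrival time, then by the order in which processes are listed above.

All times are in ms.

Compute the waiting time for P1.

2

Gantt: | P0 0-2 | P1 2-4 | P0 4-6 | P2 6-8 | P0 8-10 | P3 10-13 | idle 13-14 | P4 14-17 |
Completion: P0=10  P1=4  P2=8  P3=13  P4=17
Waiting(P1) = turnaround − burst = 4 − 2 = 2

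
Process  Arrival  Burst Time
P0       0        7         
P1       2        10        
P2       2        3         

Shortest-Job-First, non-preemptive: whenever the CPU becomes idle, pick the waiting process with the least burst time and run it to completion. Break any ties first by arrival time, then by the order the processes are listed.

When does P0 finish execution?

Timeline: | P0 0-7 | P2 7-10 | P1 10-20 |
Completion: P0=7  P1=20  P2=10

7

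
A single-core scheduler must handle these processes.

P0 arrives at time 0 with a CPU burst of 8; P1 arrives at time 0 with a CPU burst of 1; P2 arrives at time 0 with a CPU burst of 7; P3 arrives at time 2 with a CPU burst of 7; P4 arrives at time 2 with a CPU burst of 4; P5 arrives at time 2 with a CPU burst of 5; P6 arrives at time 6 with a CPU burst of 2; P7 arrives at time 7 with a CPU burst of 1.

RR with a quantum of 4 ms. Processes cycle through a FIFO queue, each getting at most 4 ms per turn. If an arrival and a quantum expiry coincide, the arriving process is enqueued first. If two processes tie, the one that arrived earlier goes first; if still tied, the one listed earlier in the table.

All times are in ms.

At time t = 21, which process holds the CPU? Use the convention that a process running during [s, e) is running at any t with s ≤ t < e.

Timeline: | P0 0-4 | P1 4-5 | P2 5-9 | P3 9-13 | P4 13-17 | P5 17-21 | P0 21-25 | P6 25-27 | P7 27-28 | P2 28-31 | P3 31-34 | P5 34-35 |
Completion: P0=25  P1=5  P2=31  P3=34  P4=17  P5=35  P6=27  P7=28
Turnaround (C−A): P0=25  P1=5  P2=31  P3=32  P4=15  P5=33  P6=21  P7=21

P0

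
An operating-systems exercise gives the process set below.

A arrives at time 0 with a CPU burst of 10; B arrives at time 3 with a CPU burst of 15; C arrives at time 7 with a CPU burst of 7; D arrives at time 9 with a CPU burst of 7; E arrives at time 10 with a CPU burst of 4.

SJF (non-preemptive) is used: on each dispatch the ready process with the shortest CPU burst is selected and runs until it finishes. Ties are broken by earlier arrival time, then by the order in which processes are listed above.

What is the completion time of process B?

43

Timeline: | A 0-10 | E 10-14 | C 14-21 | D 21-28 | B 28-43 |
Completion: A=10  B=43  C=21  D=28  E=14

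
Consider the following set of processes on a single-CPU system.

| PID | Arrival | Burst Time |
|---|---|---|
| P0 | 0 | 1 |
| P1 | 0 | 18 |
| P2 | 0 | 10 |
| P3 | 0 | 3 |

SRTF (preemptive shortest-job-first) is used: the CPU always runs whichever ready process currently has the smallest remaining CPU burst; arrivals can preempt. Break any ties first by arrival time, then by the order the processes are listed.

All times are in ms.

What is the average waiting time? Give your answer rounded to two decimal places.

4.75

Gantt: | P0 0-1 | P3 1-4 | P2 4-14 | P1 14-32 |
Completion: P0=1  P1=32  P2=14  P3=4
Waiting times: P0=0, P1=14, P2=4, P3=1
Average waiting = (0+14+4+1) / 4 = 19/4 = 4.75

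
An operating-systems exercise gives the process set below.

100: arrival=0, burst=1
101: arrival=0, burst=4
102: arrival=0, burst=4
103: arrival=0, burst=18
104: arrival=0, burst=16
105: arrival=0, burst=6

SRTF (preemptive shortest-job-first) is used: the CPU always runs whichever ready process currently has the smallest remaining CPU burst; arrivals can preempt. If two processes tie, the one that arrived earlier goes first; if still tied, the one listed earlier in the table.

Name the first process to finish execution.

100

Schedule: | 100 0-1 | 101 1-5 | 102 5-9 | 105 9-15 | 104 15-31 | 103 31-49 |
Completion: 100=1  101=5  102=9  103=49  104=31  105=15
Turnaround (C−A): 100=1  101=5  102=9  103=49  104=31  105=15
Finish order: 100 → 101 → 102 → 105 → 104 → 103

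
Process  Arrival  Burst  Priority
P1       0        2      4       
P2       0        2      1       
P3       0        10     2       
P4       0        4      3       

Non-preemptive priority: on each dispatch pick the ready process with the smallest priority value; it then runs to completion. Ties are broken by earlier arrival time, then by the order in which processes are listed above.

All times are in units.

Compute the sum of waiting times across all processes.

Gantt: | P2 0-2 | P3 2-12 | P4 12-16 | P1 16-18 |
Completion: P1=18  P2=2  P3=12  P4=16
Turnaround (C−A): P1=18  P2=2  P3=12  P4=16
Waiting = turnaround − burst: P1=16, P2=0, P3=2, P4=12
Total waiting = 16 + 0 + 2 + 12 = 30

30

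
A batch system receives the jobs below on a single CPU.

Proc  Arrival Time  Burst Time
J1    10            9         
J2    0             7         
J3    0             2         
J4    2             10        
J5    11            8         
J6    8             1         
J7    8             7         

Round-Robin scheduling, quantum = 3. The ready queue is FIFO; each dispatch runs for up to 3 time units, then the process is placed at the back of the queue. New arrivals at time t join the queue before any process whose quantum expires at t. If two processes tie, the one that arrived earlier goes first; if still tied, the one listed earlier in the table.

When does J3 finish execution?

Timeline: | J2 0-3 | J3 3-5 | J4 5-8 | J2 8-11 | J6 11-12 | J7 12-15 | J4 15-18 | J1 18-21 | J5 21-24 | J2 24-25 | J7 25-28 | J4 28-31 | J1 31-34 | J5 34-37 | J7 37-38 | J4 38-39 | J1 39-42 | J5 42-44 |
Completion: J1=42  J2=25  J3=5  J4=39  J5=44  J6=12  J7=38

5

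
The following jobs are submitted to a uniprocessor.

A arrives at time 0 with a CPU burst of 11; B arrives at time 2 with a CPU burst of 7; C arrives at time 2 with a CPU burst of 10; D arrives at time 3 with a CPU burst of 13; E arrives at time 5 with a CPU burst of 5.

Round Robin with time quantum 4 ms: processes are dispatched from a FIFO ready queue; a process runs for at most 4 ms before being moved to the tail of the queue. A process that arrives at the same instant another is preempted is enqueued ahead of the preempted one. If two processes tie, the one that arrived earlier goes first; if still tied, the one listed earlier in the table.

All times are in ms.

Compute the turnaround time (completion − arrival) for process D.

Timeline: | A 0-4 | B 4-8 | C 8-12 | D 12-16 | A 16-20 | E 20-24 | B 24-27 | C 27-31 | D 31-35 | A 35-38 | E 38-39 | C 39-41 | D 41-46 |
Completion: A=38  B=27  C=41  D=46  E=39
Turnaround(D) = completion − arrival = 46 − 3 = 43

43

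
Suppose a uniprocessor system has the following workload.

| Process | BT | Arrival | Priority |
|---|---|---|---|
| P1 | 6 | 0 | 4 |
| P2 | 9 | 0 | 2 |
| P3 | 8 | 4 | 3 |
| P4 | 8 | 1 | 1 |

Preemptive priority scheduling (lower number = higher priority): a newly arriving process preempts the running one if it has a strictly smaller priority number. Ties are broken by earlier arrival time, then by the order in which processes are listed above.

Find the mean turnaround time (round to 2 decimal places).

Schedule: | P2 0-1 | P4 1-9 | P2 9-17 | P3 17-25 | P1 25-31 |
Completion: P1=31  P2=17  P3=25  P4=9
Turnaround times: P1=31, P2=17, P3=21, P4=8
Average turnaround = (31+17+21+8) / 4 = 77/4 = 19.25

19.25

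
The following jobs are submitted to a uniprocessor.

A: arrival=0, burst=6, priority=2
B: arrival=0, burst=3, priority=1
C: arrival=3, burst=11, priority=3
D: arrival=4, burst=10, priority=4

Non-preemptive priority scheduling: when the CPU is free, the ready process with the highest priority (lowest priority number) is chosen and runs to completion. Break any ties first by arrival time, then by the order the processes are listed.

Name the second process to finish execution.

A

Schedule: | B 0-3 | A 3-9 | C 9-20 | D 20-30 |
Completion: A=9  B=3  C=20  D=30
Turnaround (C−A): A=9  B=3  C=17  D=26
Finish order: B → A → C → D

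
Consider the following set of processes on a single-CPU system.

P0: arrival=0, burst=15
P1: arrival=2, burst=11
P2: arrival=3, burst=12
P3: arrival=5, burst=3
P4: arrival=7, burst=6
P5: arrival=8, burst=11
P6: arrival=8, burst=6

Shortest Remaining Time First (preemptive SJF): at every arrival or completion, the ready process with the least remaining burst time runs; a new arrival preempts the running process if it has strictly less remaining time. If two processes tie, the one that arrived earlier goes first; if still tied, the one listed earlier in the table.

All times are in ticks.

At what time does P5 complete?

39

Timeline: | P0 0-2 | P1 2-5 | P3 5-8 | P4 8-14 | P6 14-20 | P1 20-28 | P5 28-39 | P2 39-51 | P0 51-64 |
Completion: P0=64  P1=28  P2=51  P3=8  P4=14  P5=39  P6=20
Turnaround (C−A): P0=64  P1=26  P2=48  P3=3  P4=7  P5=31  P6=12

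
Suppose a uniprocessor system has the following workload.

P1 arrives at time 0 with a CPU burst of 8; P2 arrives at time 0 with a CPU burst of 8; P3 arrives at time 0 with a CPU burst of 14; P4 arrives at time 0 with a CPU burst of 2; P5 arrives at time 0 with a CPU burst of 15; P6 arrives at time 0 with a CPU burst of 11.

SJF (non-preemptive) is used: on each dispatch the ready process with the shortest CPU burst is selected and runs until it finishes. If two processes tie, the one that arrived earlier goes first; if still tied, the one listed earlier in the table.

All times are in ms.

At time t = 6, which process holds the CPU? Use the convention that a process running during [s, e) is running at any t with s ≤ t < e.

Gantt: | P4 0-2 | P1 2-10 | P2 10-18 | P6 18-29 | P3 29-43 | P5 43-58 |
Completion: P1=10  P2=18  P3=43  P4=2  P5=58  P6=29
Turnaround (C−A): P1=10  P2=18  P3=43  P4=2  P5=58  P6=29

P1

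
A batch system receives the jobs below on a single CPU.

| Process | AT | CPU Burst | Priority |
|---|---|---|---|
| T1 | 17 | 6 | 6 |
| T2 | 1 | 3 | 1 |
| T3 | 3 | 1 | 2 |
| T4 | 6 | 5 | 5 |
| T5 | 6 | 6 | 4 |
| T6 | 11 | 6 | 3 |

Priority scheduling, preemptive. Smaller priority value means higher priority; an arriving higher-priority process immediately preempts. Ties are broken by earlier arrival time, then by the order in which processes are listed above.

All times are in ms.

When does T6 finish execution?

Gantt: | idle 0-1 | T2 1-4 | T3 4-5 | idle 5-6 | T5 6-11 | T6 11-17 | T5 17-18 | T4 18-23 | T1 23-29 |
Completion: T1=29  T2=4  T3=5  T4=23  T5=18  T6=17
Turnaround (C−A): T1=12  T2=3  T3=2  T4=17  T5=12  T6=6

17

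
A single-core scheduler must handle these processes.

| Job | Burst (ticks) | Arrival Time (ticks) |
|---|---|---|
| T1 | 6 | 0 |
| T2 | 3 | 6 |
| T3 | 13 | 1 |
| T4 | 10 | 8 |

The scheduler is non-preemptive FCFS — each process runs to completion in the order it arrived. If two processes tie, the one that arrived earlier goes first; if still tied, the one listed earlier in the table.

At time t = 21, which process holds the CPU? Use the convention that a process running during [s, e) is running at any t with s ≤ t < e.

Timeline: | T1 0-6 | T3 6-19 | T2 19-22 | T4 22-32 |
Completion: T1=6  T2=22  T3=19  T4=32
Turnaround (C−A): T1=6  T2=16  T3=18  T4=24

T2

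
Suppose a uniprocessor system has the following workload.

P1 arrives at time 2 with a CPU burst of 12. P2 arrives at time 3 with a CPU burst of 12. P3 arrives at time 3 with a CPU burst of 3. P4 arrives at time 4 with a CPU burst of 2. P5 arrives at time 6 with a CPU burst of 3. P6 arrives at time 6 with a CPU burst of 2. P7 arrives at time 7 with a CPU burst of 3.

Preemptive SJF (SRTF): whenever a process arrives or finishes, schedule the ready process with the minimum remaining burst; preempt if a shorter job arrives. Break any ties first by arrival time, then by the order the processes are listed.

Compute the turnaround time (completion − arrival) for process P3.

3

Timeline: | idle 0-2 | P1 2-3 | P3 3-6 | P4 6-8 | P6 8-10 | P5 10-13 | P7 13-16 | P1 16-27 | P2 27-39 |
Completion: P1=27  P2=39  P3=6  P4=8  P5=13  P6=10  P7=16
Turnaround(P3) = completion − arrival = 6 − 3 = 3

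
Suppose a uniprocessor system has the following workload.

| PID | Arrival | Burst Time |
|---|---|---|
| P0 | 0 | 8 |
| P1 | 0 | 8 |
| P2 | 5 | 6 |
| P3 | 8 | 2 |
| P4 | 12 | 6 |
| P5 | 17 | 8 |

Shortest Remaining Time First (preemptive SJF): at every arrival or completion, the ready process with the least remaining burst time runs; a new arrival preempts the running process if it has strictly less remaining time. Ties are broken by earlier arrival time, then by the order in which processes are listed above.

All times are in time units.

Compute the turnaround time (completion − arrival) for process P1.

Gantt: | P0 0-8 | P3 8-10 | P2 10-16 | P4 16-22 | P1 22-30 | P5 30-38 |
Completion: P0=8  P1=30  P2=16  P3=10  P4=22  P5=38
Turnaround (C−A): P0=8  P1=30  P2=11  P3=2  P4=10  P5=21
Turnaround(P1) = completion − arrival = 30 − 0 = 30

30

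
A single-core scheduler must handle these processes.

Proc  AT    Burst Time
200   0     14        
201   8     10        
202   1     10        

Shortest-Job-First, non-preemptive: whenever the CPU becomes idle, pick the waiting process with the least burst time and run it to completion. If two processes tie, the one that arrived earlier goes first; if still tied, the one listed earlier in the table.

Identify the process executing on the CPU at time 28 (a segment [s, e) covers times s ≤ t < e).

Timeline: | 200 0-14 | 202 14-24 | 201 24-34 |
Completion: 200=14  201=34  202=24

201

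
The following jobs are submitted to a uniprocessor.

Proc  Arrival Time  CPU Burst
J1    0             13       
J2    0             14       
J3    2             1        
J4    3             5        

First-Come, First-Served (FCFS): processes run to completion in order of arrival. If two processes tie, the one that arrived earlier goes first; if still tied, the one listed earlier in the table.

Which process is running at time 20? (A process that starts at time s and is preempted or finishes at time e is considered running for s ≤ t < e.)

J2

Gantt: | J1 0-13 | J2 13-27 | J3 27-28 | J4 28-33 |
Completion: J1=13  J2=27  J3=28  J4=33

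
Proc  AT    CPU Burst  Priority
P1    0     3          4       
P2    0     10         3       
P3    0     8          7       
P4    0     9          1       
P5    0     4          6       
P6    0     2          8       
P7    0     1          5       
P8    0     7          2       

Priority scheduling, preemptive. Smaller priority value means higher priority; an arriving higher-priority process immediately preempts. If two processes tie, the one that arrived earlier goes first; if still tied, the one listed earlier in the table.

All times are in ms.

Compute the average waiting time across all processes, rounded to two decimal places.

Gantt: | P4 0-9 | P8 9-16 | P2 16-26 | P1 26-29 | P7 29-30 | P5 30-34 | P3 34-42 | P6 42-44 |
Completion: P1=29  P2=26  P3=42  P4=9  P5=34  P6=44  P7=30  P8=16
Waiting times: P1=26, P2=16, P3=34, P4=0, P5=30, P6=42, P7=29, P8=9
Average waiting = (26+16+34+0+30+42+29+9) / 8 = 186/8 = 23.25

23.25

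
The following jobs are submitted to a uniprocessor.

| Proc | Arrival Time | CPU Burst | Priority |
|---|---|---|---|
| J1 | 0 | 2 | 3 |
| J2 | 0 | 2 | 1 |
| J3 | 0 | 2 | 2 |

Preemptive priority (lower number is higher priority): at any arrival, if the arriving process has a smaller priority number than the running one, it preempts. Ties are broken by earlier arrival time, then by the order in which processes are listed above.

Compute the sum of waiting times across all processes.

Gantt: | J2 0-2 | J3 2-4 | J1 4-6 |
Completion: J1=6  J2=2  J3=4
Turnaround (C−A): J1=6  J2=2  J3=4
Waiting = turnaround − burst: J1=4, J2=0, J3=2
Total waiting = 4 + 0 + 2 = 6

6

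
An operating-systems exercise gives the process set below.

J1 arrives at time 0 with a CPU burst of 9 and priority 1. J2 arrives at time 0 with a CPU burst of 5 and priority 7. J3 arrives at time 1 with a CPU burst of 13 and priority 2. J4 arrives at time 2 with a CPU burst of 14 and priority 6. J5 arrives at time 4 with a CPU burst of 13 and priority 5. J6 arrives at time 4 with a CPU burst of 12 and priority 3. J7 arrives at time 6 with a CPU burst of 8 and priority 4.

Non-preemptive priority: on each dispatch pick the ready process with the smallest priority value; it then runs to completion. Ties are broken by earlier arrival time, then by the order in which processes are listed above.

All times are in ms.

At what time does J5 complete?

Timeline: | J1 0-9 | J3 9-22 | J6 22-34 | J7 34-42 | J5 42-55 | J4 55-69 | J2 69-74 |
Completion: J1=9  J2=74  J3=22  J4=69  J5=55  J6=34  J7=42
Turnaround (C−A): J1=9  J2=74  J3=21  J4=67  J5=51  J6=30  J7=36

55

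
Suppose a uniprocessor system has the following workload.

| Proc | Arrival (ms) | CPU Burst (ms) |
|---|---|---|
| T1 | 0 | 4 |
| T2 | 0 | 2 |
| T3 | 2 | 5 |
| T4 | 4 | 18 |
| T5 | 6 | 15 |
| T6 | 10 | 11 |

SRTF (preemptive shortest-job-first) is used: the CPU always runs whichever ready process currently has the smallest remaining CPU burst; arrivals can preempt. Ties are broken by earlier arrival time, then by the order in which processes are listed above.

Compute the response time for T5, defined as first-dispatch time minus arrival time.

16

Schedule: | T2 0-2 | T1 2-6 | T3 6-11 | T6 11-22 | T5 22-37 | T4 37-55 |
Completion: T1=6  T2=2  T3=11  T4=55  T5=37  T6=22
Turnaround (C−A): T1=6  T2=2  T3=9  T4=51  T5=31  T6=12
Response(T5) = first start − arrival = 22 − 6 = 16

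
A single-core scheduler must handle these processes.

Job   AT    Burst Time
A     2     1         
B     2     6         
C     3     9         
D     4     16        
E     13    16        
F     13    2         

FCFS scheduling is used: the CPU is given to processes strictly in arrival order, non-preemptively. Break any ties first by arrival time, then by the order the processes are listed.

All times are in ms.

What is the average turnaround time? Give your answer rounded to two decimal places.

21.50

Timeline: | idle 0-2 | A 2-3 | B 3-9 | C 9-18 | D 18-34 | E 34-50 | F 50-52 |
Completion: A=3  B=9  C=18  D=34  E=50  F=52
Turnaround (C−A): A=1  B=7  C=15  D=30  E=37  F=39
Turnaround times: A=1, B=7, C=15, D=30, E=37, F=39
Average turnaround = (1+7+15+30+37+39) / 6 = 129/6 = 21.50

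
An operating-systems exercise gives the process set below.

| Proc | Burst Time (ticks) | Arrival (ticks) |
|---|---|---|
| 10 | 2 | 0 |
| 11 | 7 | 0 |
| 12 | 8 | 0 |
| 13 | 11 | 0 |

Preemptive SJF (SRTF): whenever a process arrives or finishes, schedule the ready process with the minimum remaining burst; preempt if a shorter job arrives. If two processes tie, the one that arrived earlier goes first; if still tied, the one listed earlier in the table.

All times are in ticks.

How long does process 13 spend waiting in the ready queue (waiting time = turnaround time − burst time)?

Timeline: | 10 0-2 | 11 2-9 | 12 9-17 | 13 17-28 |
Completion: 10=2  11=9  12=17  13=28
Turnaround (C−A): 10=2  11=9  12=17  13=28
Waiting(13) = turnaround − burst = 28 − 11 = 17

17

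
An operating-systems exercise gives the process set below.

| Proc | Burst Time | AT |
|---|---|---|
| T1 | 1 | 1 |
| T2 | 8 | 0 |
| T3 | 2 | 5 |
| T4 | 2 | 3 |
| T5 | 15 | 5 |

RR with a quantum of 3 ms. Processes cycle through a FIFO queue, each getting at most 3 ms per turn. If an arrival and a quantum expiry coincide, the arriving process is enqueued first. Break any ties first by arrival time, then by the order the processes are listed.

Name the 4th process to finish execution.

Timeline: | T2 0-3 | T1 3-4 | T4 4-6 | T2 6-9 | T3 9-11 | T5 11-14 | T2 14-16 | T5 16-28 |
Completion: T1=4  T2=16  T3=11  T4=6  T5=28
Turnaround (C−A): T1=3  T2=16  T3=6  T4=3  T5=23
Finish order: T1 → T4 → T3 → T2 → T5

T2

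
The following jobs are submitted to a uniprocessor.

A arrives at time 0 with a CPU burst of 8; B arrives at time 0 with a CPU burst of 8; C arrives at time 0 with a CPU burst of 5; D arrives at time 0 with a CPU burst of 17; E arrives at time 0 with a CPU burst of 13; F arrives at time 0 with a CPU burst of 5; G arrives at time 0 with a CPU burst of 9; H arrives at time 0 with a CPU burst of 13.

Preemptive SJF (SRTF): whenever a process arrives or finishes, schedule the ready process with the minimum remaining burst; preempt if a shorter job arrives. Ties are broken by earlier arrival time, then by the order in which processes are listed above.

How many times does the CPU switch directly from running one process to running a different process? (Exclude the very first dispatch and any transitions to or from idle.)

Timeline: | C 0-5 | F 5-10 | A 10-18 | B 18-26 | G 26-35 | E 35-48 | H 48-61 | D 61-78 |
Completion: A=18  B=26  C=5  D=78  E=48  F=10  G=35  H=61
Turnaround (C−A): A=18  B=26  C=5  D=78  E=48  F=10  G=35  H=61

7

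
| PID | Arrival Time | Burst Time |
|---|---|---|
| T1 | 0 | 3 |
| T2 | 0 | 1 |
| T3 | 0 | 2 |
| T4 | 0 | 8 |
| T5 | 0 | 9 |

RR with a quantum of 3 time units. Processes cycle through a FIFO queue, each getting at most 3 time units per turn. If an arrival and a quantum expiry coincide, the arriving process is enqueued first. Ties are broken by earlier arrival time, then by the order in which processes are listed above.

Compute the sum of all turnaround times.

56

Gantt: | T1 0-3 | T2 3-4 | T3 4-6 | T4 6-9 | T5 9-12 | T4 12-15 | T5 15-18 | T4 18-20 | T5 20-23 |
Completion: T1=3  T2=4  T3=6  T4=20  T5=23
Turnaround (C−A): T1=3  T2=4  T3=6  T4=20  T5=23
Turnaround = completion − arrival: T1=3, T2=4, T3=6, T4=20, T5=23
Total turnaround = 3 + 4 + 6 + 20 + 23 = 56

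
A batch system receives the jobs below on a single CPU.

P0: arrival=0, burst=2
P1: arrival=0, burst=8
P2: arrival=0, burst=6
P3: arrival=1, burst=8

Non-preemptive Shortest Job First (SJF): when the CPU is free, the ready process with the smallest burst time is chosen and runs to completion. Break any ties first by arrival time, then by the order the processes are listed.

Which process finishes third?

P1

Timeline: | P0 0-2 | P2 2-8 | P1 8-16 | P3 16-24 |
Completion: P0=2  P1=16  P2=8  P3=24
Turnaround (C−A): P0=2  P1=16  P2=8  P3=23
Finish order: P0 → P2 → P1 → P3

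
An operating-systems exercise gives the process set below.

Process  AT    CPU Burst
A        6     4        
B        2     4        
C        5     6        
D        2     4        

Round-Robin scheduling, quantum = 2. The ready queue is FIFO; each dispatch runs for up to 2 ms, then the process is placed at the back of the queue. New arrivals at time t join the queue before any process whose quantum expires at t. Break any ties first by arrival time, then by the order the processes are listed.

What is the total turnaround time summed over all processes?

45

Timeline: | idle 0-2 | B 2-4 | D 4-6 | B 6-8 | C 8-10 | A 10-12 | D 12-14 | C 14-16 | A 16-18 | C 18-20 |
Completion: A=18  B=8  C=20  D=14
Turnaround = completion − arrival: A=12, B=6, C=15, D=12
Total turnaround = 12 + 6 + 15 + 12 = 45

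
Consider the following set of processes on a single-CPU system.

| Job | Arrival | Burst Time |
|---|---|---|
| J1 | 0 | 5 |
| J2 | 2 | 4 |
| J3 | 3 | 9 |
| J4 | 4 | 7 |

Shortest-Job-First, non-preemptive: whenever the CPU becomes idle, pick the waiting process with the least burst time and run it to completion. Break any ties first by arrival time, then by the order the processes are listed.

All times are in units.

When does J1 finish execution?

5

Schedule: | J1 0-5 | J2 5-9 | J4 9-16 | J3 16-25 |
Completion: J1=5  J2=9  J3=25  J4=16
Turnaround (C−A): J1=5  J2=7  J3=22  J4=12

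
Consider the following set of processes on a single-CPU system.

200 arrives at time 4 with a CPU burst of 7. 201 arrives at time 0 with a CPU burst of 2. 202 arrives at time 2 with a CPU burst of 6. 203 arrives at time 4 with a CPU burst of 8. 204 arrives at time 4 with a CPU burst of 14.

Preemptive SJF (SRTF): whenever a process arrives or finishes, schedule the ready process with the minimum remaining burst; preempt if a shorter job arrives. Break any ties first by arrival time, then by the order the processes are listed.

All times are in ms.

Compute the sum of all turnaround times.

71

Timeline: | 201 0-2 | 202 2-8 | 200 8-15 | 203 15-23 | 204 23-37 |
Completion: 200=15  201=2  202=8  203=23  204=37
Turnaround (C−A): 200=11  201=2  202=6  203=19  204=33
Turnaround = completion − arrival: 200=11, 201=2, 202=6, 203=19, 204=33
Total turnaround = 11 + 2 + 6 + 19 + 33 = 71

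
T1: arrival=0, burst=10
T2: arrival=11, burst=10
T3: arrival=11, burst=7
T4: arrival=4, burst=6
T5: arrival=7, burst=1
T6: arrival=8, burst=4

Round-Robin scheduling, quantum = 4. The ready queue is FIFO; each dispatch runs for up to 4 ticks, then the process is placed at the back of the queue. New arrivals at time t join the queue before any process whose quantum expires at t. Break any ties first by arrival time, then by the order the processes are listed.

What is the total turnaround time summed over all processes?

Gantt: | T1 0-4 | T4 4-8 | T1 8-12 | T5 12-13 | T6 13-17 | T4 17-19 | T2 19-23 | T3 23-27 | T1 27-29 | T2 29-33 | T3 33-36 | T2 36-38 |
Completion: T1=29  T2=38  T3=36  T4=19  T5=13  T6=17
Turnaround (C−A): T1=29  T2=27  T3=25  T4=15  T5=6  T6=9
Turnaround = completion − arrival: T1=29, T2=27, T3=25, T4=15, T5=6, T6=9
Total turnaround = 29 + 27 + 25 + 15 + 6 + 9 = 111

111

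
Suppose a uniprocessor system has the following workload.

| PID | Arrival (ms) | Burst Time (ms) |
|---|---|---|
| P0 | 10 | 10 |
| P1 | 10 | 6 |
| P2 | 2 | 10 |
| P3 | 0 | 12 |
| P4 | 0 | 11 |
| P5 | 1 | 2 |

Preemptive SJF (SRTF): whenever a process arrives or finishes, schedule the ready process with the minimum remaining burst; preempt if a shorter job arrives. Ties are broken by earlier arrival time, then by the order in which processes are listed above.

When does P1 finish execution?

Schedule: | P4 0-1 | P5 1-3 | P4 3-13 | P1 13-19 | P2 19-29 | P0 29-39 | P3 39-51 |
Completion: P0=39  P1=19  P2=29  P3=51  P4=13  P5=3
Turnaround (C−A): P0=29  P1=9  P2=27  P3=51  P4=13  P5=2

19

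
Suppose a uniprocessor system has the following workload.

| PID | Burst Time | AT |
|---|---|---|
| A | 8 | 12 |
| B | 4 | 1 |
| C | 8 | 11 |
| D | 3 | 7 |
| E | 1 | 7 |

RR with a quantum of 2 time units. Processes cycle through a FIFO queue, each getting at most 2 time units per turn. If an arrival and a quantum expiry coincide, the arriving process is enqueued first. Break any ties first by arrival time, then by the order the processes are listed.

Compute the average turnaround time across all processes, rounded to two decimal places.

8.00

Schedule: | idle 0-1 | B 1-5 | idle 5-7 | D 7-9 | E 9-10 | D 10-11 | C 11-13 | A 13-15 | C 15-17 | A 17-19 | C 19-21 | A 21-23 | C 23-25 | A 25-27 |
Completion: A=27  B=5  C=25  D=11  E=10
Turnaround times: A=15, B=4, C=14, D=4, E=3
Average turnaround = (15+4+14+4+3) / 5 = 40/5 = 8.00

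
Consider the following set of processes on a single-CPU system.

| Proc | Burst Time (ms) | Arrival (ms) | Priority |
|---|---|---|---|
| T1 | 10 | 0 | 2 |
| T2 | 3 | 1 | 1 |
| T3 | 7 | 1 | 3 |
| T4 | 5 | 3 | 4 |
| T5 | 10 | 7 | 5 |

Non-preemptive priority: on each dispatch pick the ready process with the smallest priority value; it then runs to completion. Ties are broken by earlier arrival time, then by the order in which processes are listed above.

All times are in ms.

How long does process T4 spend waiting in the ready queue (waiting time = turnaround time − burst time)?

17

Timeline: | T1 0-10 | T2 10-13 | T3 13-20 | T4 20-25 | T5 25-35 |
Completion: T1=10  T2=13  T3=20  T4=25  T5=35
Turnaround (C−A): T1=10  T2=12  T3=19  T4=22  T5=28
Waiting(T4) = turnaround − burst = 22 − 5 = 17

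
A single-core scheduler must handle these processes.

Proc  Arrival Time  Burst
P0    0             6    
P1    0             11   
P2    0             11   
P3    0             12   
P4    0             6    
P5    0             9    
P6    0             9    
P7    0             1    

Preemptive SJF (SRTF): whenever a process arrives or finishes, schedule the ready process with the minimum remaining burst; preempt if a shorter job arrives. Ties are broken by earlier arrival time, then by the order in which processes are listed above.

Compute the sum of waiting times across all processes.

169

Schedule: | P7 0-1 | P0 1-7 | P4 7-13 | P5 13-22 | P6 22-31 | P1 31-42 | P2 42-53 | P3 53-65 |
Completion: P0=7  P1=42  P2=53  P3=65  P4=13  P5=22  P6=31  P7=1
Turnaround (C−A): P0=7  P1=42  P2=53  P3=65  P4=13  P5=22  P6=31  P7=1
Waiting = turnaround − burst: P0=1, P1=31, P2=42, P3=53, P4=7, P5=13, P6=22, P7=0
Total waiting = 1 + 31 + 42 + 53 + 7 + 13 + 22 + 0 = 169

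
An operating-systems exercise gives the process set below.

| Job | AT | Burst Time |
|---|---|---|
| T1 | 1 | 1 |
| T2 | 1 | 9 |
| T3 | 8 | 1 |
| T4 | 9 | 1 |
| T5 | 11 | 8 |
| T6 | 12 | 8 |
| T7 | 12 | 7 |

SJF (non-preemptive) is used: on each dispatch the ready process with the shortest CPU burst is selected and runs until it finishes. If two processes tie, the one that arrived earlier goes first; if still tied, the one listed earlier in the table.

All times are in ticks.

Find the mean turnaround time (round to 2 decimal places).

Timeline: | idle 0-1 | T1 1-2 | T2 2-11 | T3 11-12 | T4 12-13 | T7 13-20 | T5 20-28 | T6 28-36 |
Completion: T1=2  T2=11  T3=12  T4=13  T5=28  T6=36  T7=20
Turnaround times: T1=1, T2=10, T3=4, T4=4, T5=17, T6=24, T7=8
Average turnaround = (1+10+4+4+17+24+8) / 7 = 68/7 = 9.71

9.71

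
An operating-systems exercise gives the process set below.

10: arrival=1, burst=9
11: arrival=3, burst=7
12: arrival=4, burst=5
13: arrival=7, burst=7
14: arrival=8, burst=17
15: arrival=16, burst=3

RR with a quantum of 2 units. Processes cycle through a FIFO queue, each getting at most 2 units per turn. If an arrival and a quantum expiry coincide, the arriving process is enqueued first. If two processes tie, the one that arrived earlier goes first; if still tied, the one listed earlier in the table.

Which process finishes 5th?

Schedule: | idle 0-1 | 10 1-3 | 11 3-5 | 10 5-7 | 12 7-9 | 11 9-11 | 13 11-13 | 10 13-15 | 14 15-17 | 12 17-19 | 11 19-21 | 13 21-23 | 10 23-25 | 15 25-27 | 14 27-29 | 12 29-30 | 11 30-31 | 13 31-33 | 10 33-34 | 15 34-35 | 14 35-37 | 13 37-38 | 14 38-49 |
Completion: 10=34  11=31  12=30  13=38  14=49  15=35
Turnaround (C−A): 10=33  11=28  12=26  13=31  14=41  15=19
Finish order: 12 → 11 → 10 → 15 → 13 → 14

13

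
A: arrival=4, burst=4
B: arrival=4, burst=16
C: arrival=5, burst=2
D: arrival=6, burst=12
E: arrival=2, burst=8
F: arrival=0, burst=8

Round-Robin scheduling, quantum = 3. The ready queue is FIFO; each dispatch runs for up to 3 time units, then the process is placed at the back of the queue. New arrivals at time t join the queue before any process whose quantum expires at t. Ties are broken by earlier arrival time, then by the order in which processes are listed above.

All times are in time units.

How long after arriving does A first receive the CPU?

Gantt: | F 0-3 | E 3-6 | F 6-9 | A 9-12 | B 12-15 | C 15-17 | D 17-20 | E 20-23 | F 23-25 | A 25-26 | B 26-29 | D 29-32 | E 32-34 | B 34-37 | D 37-40 | B 40-43 | D 43-46 | B 46-50 |
Completion: A=26  B=50  C=17  D=46  E=34  F=25
Turnaround (C−A): A=22  B=46  C=12  D=40  E=32  F=25
Response(A) = first start − arrival = 9 − 4 = 5

5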